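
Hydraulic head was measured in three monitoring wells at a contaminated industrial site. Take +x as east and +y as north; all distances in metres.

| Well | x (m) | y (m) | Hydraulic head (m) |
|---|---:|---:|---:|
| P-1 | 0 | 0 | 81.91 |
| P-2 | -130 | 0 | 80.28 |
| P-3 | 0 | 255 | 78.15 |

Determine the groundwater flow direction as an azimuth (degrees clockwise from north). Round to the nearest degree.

∂h/∂x = (80.28 − 81.91) / (-130 − 0) = +0.01254
∂h/∂y = (78.15 − 81.91) / (255 − 0) = -0.01475
Flow direction (−∇h) has components (-0.01254 E, +0.01475 N).
Azimuth = atan2(E, N) = atan2(-0.01254, +0.01475) = 319.6° ≈ 320°.

320°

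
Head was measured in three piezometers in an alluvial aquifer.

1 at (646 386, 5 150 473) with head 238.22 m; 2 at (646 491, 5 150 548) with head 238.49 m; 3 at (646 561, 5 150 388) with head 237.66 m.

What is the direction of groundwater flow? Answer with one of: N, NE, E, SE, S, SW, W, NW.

Three-point gradient (reference 1): Δ to 2 = (105, 75, +0.27), Δ to 3 = (175, -85, -0.56).
∂h/∂x = -0.0008639, ∂h/∂y = +0.004810 (det = -22050).
Flow = −∇h = (+0.0008639 east, -0.004810 north), which points south.

S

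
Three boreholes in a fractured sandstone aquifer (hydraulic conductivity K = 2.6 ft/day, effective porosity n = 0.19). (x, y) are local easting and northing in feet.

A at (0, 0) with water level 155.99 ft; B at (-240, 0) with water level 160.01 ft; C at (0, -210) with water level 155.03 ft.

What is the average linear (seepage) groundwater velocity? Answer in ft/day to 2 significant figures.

0.24 ft/day

∂h/∂x = (160.01 − 155.99) / (-240 − 0) = -0.01675
∂h/∂y = (155.03 − 155.99) / (-210 − 0) = +0.004571
|∇h| = √(-0.01675² + 0.004571²) = 0.01736
Seepage velocity v = K·i/n = 2.6 × 0.01736 / 0.19 = 0.2376 ft/day.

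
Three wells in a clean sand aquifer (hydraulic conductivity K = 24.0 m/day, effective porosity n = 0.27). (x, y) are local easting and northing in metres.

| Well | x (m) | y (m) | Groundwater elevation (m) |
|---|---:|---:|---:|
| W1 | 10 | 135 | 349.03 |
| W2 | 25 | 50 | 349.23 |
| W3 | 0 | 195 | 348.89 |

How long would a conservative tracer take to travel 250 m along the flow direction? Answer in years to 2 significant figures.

With h = a·x + b·y + c and W1 as origin, the differences give:
  15·a + (-85)·b = +0.20
  (-10)·a + 60·b = -0.14
Eliminate b (×60 and ×(-85), subtract): 50·a = 0.100 → a = ∂h/∂x = +0.002000
Back-substitute: b = ∂h/∂y = -0.002000.
|∇h| = √(0.002000² + -0.002000²) = 0.002828
Seepage velocity v = K·i/n = 24.0 × 0.002828 / 0.27 = 0.2514 m/day.
t = 250 / 0.2514 = 994.4 days = 2.72 years.

2.7 years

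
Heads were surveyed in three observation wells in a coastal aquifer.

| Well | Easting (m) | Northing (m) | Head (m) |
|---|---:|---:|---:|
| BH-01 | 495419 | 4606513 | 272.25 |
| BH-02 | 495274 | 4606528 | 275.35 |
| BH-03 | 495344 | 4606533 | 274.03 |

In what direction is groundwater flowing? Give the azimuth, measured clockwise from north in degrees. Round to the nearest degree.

Three-point gradient (reference BH-01): Δ to BH-02 = (-145, 15, +3.10), Δ to BH-03 = (-75, 20, +1.78).
∂h/∂x = -0.01989, ∂h/∂y = +0.01442 (det = -1775).
Flow direction (−∇h) has components (+0.01989 E, -0.01442 N).
Azimuth = atan2(E, N) = atan2(+0.01989, -0.01442) = 126.0° ≈ 126°.

126°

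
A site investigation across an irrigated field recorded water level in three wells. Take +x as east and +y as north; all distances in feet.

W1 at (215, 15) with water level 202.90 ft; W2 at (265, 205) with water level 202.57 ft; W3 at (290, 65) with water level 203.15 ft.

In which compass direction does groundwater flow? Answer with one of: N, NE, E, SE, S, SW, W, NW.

Taking W1 as reference: W2−W1 = (50, 190, -0.33); W3−W1 = (75, 50, +0.25).
Determinant of the coordinate differences = 50·50 − 75·190 = -11750.
∂h/∂x = [(-0.33)·50 − (+0.25)·190] / -11750 = +0.005447
∂h/∂y = [50·(+0.25) − 75·(-0.33)] / -11750 = -0.003170
Flow = −∇h = (-0.005447 east, +0.003170 north), which points northwest.

NW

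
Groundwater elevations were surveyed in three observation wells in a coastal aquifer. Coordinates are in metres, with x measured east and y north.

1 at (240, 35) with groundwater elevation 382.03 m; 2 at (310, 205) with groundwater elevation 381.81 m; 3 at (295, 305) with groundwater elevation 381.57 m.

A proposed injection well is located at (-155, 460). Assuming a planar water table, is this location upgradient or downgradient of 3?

downgradient

Three-point gradient (reference 1): Δ to 2 = (70, 170, -0.22), Δ to 3 = (55, 270, -0.46).
∂h/∂x = +0.001969, ∂h/∂y = -0.002105 (det = 9550).
Head at (-155, 460) = 382.03 + (+0.001969)·(-395) + (-0.002105)·(425) = 380.36 m.
That is lower than the 381.57 m at 3, so the point is downgradient.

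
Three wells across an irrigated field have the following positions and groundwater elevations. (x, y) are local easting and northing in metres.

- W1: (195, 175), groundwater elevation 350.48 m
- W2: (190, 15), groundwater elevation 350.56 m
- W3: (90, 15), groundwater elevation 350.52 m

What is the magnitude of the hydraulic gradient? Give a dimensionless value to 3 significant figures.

Differences from W1: to W2 (Δx, Δy, Δh) = (-5, -160, +0.08); to W3 = (-105, -160, +0.04).
Solve a·Δx + b·Δy = Δh: det = (-5)·(-160) − (-105)·(-160) = -16000.
∂h/∂x = [(+0.08)·(-160) − (+0.04)·(-160)] / -16000 = +0.0004000
∂h/∂y = [(-5)·(+0.04) − (-105)·(+0.08)] / -16000 = -0.0005125
|∇h| = √(0.0004000² + -0.0005125²) = 0.0006501

0.000650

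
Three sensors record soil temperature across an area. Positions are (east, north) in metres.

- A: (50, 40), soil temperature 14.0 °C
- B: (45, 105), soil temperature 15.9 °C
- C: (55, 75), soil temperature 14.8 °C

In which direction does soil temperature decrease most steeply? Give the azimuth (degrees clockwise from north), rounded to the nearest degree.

Three-point gradient (reference A): Δ to B = (-5, 65, +1.9), Δ to C = (5, 35, +0.8).
∂T/∂x = -0.02900, ∂T/∂y = +0.02700 (det = -500).
Steepest decrease is along −∇f: components (+0.02900 E, -0.02700 N).
Azimuth = atan2(+0.02900, -0.02700) = 133.0° ≈ 133°.

133°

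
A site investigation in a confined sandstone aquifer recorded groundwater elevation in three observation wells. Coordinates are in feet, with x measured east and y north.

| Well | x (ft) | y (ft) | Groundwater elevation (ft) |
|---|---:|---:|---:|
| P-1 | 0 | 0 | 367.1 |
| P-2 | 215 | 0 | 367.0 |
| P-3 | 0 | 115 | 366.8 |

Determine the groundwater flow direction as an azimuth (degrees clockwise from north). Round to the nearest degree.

010°

∂h/∂x = (367.0 − 367.1) / (215 − 0) = -0.0004651
∂h/∂y = (366.8 − 367.1) / (115 − 0) = -0.002609
Flow direction (−∇h) has components (+0.0004651 E, +0.002609 N).
Azimuth = atan2(E, N) = atan2(+0.0004651, +0.002609) = 10.1° ≈ 010°.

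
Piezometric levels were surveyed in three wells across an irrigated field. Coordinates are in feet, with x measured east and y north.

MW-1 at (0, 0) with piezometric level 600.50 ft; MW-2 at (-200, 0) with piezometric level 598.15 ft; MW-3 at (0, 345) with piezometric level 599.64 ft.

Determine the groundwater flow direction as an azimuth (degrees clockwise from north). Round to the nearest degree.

∂h/∂x = (598.15 − 600.50) / (-200 − 0) = +0.01175
∂h/∂y = (599.64 − 600.50) / (345 − 0) = -0.002493
Flow direction (−∇h) has components (-0.01175 E, +0.002493 N).
Azimuth = atan2(E, N) = atan2(-0.01175, +0.002493) = 282.0° ≈ 282°.

282°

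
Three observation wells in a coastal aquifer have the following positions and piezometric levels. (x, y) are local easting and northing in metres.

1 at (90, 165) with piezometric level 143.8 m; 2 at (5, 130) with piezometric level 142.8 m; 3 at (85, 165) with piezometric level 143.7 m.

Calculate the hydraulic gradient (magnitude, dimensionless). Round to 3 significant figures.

With h = a·x + b·y + c and 1 as origin, the differences give:
  (-85)·a + (-35)·b = -1.0
  (-5)·a + 0·b = -0.1
Eliminate b (×0 and ×(-35), subtract): -175·a = -3.50 → a = ∂h/∂x = +0.02000
Back-substitute: b = ∂h/∂y = -0.02000.
|∇h| = √(0.02000² + -0.02000²) = 0.02828

0.0283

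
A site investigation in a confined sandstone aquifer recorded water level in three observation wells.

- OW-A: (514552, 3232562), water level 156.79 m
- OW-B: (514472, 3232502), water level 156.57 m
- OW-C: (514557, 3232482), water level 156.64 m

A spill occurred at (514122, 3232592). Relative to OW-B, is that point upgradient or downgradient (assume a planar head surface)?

With h = a·x + b·y + c and OW-A as origin, the differences give:
  (-80)·a + (-60)·b = -0.22
  5·a + (-80)·b = -0.15
Eliminate b (×(-80) and ×(-60), subtract): 6700·a = 8.600 → a = ∂h/∂x = +0.001284
Back-substitute: b = ∂h/∂y = +0.001955.
Head at (514122, 3232592) = 156.79 + (+0.001284)·(-430) + (+0.001955)·(30) = 156.30 m.
That is lower than the 156.57 m at OW-B, so the point is downgradient.

downgradient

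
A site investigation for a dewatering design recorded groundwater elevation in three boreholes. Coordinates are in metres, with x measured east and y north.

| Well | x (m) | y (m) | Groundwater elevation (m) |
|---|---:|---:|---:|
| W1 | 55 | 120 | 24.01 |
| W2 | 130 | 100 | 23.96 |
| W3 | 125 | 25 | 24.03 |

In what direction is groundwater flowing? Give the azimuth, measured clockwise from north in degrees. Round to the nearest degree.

Differences from W1: to W2 (Δx, Δy, Δh) = (75, -20, -0.05); to W3 = (70, -95, +0.02).
Determinant of the coordinate differences = 75·(-95) − 70·(-20) = -5725.
∂h/∂x = [(-0.05)·(-95) − (+0.02)·(-20)] / -5725 = -0.0008996
∂h/∂y = [75·(+0.02) − 70·(-0.05)] / -5725 = -0.0008734
Flow direction (−∇h) has components (+0.0008996 E, +0.0008734 N).
Azimuth = atan2(E, N) = atan2(+0.0008996, +0.0008734) = 45.8° ≈ 046°.

046°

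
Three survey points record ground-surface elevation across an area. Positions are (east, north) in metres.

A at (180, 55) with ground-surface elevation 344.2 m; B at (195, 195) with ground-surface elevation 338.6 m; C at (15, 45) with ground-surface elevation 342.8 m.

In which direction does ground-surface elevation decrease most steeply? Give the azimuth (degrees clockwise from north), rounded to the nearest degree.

345°

Taking A as reference: B−A = (15, 140, -5.6); C−A = (-165, -10, -1.4).
Solve a·Δx + b·Δy = Δz: det = 15·(-10) − (-165)·140 = 22950.
∂z/∂x = [(-5.6)·(-10) − (-1.4)·140] / 22950 = +0.01098
∂z/∂y = [15·(-1.4) − (-165)·(-5.6)] / 22950 = -0.04118
Steepest decrease is along −∇f: components (-0.01098 E, +0.04118 N).
Azimuth = atan2(-0.01098, +0.04118) = 345.1° ≈ 345°.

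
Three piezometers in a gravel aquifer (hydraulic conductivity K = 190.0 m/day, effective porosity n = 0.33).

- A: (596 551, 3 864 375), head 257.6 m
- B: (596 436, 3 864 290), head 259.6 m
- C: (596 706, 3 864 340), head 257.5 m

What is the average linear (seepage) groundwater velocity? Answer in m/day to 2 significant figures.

10 m/day

Taking A as reference: B−A = (-115, -85, +2.0); C−A = (155, -35, -0.1).
Solve a·Δx + b·Δy = Δh: det = (-115)·(-35) − 155·(-85) = 17200.
∂h/∂x = [(+2.0)·(-35) − (-0.1)·(-85)] / 17200 = -0.004564
∂h/∂y = [(-115)·(-0.1) − 155·(+2.0)] / 17200 = -0.01735
|∇h| = √(-0.004564² + -0.01735²) = 0.01794
Seepage velocity v = K·i/n = 190.0 × 0.01794 / 0.33 = 10.33 m/day.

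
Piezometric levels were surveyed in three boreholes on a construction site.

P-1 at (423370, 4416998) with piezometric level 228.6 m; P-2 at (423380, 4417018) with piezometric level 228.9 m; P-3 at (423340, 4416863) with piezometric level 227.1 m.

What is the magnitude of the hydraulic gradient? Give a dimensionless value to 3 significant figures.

Differences from P-1: to P-2 (Δx, Δy, Δh) = (10, 20, +0.3); to P-3 = (-30, -135, -1.5).
Determinant of the coordinate differences = 10·(-135) − (-30)·20 = -750.
∂h/∂x = [(+0.3)·(-135) − (-1.5)·20] / -750 = +0.01400
∂h/∂y = [10·(-1.5) − (-30)·(+0.3)] / -750 = +0.008000
|∇h| = √(0.01400² + 0.008000²) = 0.01612

0.0161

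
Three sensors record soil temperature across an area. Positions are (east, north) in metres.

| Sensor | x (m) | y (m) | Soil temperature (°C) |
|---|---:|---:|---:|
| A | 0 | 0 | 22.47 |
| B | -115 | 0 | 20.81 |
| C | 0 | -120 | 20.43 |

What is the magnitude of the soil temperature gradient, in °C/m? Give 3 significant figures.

0.0223 °C/m

∂T/∂x = (20.81 − 22.47) / (-115 − 0) = +0.01443
∂T/∂y = (20.43 − 22.47) / (-120 − 0) = +0.01700
|∇f| = √(0.01443² + 0.01700²) = 0.0223 °C/m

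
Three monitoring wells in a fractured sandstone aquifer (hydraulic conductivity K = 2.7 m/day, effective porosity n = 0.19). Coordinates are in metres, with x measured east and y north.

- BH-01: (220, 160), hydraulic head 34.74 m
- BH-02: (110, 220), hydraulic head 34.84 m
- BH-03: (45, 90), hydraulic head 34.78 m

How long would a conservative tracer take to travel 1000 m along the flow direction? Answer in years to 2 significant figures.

Taking BH-01 as reference: BH-02−BH-01 = (-110, 60, +0.10); BH-03−BH-01 = (-175, -70, +0.04).
Determinant of the coordinate differences = (-110)·(-70) − (-175)·60 = 18200.
∂h/∂x = [(+0.10)·(-70) − (+0.04)·60] / 18200 = -0.0005165
∂h/∂y = [(-110)·(+0.04) − (-175)·(+0.10)] / 18200 = +0.0007198
|∇h| = √(-0.0005165² + 0.0007198²) = 0.0008859
Seepage velocity v = K·i/n = 2.7 × 0.0008859 / 0.19 = 0.01259 m/day.
t = 1000 / 0.01259 = 7.943e+04 days = 217 years.

220 years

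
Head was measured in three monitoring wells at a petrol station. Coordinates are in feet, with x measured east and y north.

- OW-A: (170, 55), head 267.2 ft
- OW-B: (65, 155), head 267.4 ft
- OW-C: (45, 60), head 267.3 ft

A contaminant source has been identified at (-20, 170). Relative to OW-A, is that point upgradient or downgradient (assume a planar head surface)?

upgradient

Three-point gradient (reference OW-A): Δ to OW-B = (-105, 100, +0.2), Δ to OW-C = (-125, 5, +0.1).
∂h/∂x = -0.0007516, ∂h/∂y = +0.001211 (det = 11975).
Head at (-20, 170) = 267.2 + (-0.0007516)·(-190) + (+0.001211)·(115) = 267.48 ft.
That is higher than the 267.2 ft at OW-A, so the point is upgradient.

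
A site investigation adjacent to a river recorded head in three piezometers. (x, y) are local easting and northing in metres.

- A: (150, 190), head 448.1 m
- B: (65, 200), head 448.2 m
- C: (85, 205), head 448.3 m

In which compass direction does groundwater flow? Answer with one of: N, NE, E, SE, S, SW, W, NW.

With h = a·x + b·y + c and A as origin, the differences give:
  (-85)·a + 10·b = +0.1
  (-65)·a + 15·b = +0.2
Eliminate b (×15 and ×10, subtract): -625·a = -0.50 → a = ∂h/∂x = +0.0008000
Back-substitute: b = ∂h/∂y = +0.01680.
Flow = −∇h = (-0.0008000 east, -0.01680 north), which points south.

S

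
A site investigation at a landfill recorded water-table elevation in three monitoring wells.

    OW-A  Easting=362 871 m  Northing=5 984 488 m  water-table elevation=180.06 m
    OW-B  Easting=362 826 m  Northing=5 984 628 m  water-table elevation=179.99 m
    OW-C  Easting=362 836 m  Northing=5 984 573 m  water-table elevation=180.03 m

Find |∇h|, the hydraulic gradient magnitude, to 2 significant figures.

0.0019

With h = a·x + b·y + c and OW-A as origin, the differences give:
  (-45)·a + 140·b = -0.07
  (-35)·a + 85·b = -0.03
Eliminate b (×85 and ×140, subtract): 1075·a = -1.750 → a = ∂h/∂x = -0.001628
Back-substitute: b = ∂h/∂y = -0.001023.
|∇h| = √(-0.001628² + -0.001023²) = 0.001923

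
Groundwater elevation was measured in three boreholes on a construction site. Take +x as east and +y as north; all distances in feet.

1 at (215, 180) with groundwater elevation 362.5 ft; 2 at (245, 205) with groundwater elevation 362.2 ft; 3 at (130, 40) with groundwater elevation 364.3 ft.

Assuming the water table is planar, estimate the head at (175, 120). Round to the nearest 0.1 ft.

Differences from 1: to 2 (Δx, Δy, Δh) = (30, 25, -0.3); to 3 = (-85, -140, +1.8).
Solve a·Δx + b·Δy = Δh: det = 30·(-140) − (-85)·25 = -2075.
∂h/∂x = [(-0.3)·(-140) − (+1.8)·25] / -2075 = +0.001446
∂h/∂y = [30·(+1.8) − (-85)·(-0.3)] / -2075 = -0.01373
h(175, 120) = 362.5 + (+0.001446)·(-40) + (-0.01373)·(-60) = 362.5 -0.058 +0.824 = 363.266 ft.

363.3 ft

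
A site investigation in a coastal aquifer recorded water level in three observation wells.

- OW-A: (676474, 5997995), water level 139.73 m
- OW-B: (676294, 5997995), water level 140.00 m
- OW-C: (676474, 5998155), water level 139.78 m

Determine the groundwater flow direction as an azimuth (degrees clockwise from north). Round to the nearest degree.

102°

∂h/∂x = (140.00 − 139.73) / (676294 − 676474) = -0.001500
∂h/∂y = (139.78 − 139.73) / (5998155 − 5997995) = +0.0003125
Flow direction (−∇h) has components (+0.001500 E, -0.0003125 N).
Azimuth = atan2(E, N) = atan2(+0.001500, -0.0003125) = 101.8° ≈ 102°.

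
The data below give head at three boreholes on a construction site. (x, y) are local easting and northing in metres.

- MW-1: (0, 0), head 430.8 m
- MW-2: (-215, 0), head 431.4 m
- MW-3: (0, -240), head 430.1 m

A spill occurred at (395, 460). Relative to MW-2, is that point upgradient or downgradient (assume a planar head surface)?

∂h/∂x = (431.4 − 430.8) / (-215 − 0) = -0.002791
∂h/∂y = (430.1 − 430.8) / (-240 − 0) = +0.002917
Head at (395, 460) = 430.8 + (-0.002791)·(395) + (+0.002917)·(460) = 431.04 m.
That is lower than the 431.4 m at MW-2, so the point is downgradient.

downgradient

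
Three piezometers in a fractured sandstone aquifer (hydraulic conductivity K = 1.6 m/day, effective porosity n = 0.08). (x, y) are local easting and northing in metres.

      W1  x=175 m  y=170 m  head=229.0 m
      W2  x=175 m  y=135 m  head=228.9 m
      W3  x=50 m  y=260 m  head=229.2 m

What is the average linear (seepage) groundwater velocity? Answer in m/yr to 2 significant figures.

21 m/yr

With h = a·x + b·y + c and W1 as origin, the differences give:
  0·a + (-35)·b = -0.1
  (-125)·a + 90·b = +0.2
Eliminate b (×90 and ×(-35), subtract): -4375·a = -2.00 → a = ∂h/∂x = +0.0004571
Back-substitute: b = ∂h/∂y = +0.002857.
|∇h| = √(0.0004571² + 0.002857²) = 0.002893
Seepage velocity v = K·i/n = 1.6 × 0.002893 / 0.08 = 0.05786 m/day = 21.13 m/yr.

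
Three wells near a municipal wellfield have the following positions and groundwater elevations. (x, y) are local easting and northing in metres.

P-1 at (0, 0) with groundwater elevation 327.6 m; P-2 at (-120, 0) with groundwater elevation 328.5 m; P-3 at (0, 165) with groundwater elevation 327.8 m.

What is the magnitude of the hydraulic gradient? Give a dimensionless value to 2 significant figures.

0.0076

∂h/∂x = (328.5 − 327.6) / (-120 − 0) = -0.007500
∂h/∂y = (327.8 − 327.6) / (165 − 0) = +0.001212
|∇h| = √(-0.007500² + 0.001212²) = 0.007597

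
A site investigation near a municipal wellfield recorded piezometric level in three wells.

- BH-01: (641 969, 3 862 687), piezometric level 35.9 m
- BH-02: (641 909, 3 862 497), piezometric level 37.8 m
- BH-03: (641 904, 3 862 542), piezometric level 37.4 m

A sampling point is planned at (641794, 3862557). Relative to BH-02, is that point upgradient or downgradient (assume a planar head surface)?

With h = a·x + b·y + c and BH-01 as origin, the differences give:
  (-60)·a + (-190)·b = +1.9
  (-65)·a + (-145)·b = +1.5
Eliminate b (×(-145) and ×(-190), subtract): -3650·a = 9.50 → a = ∂h/∂x = -0.002603
Back-substitute: b = ∂h/∂y = -0.009178.
Head at (641794, 3862557) = 35.9 + (-0.002603)·(-175) + (-0.009178)·(-130) = 37.55 m.
That is lower than the 37.8 m at BH-02, so the point is downgradient.

downgradient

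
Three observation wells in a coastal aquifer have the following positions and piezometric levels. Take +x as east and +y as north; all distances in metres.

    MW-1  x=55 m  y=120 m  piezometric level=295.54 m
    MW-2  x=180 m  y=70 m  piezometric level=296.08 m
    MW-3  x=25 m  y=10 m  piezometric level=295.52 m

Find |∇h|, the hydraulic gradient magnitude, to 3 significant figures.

Differences from MW-1: to MW-2 (Δx, Δy, Δh) = (125, -50, +0.54); to MW-3 = (-30, -110, -0.02).
Determinant of the coordinate differences = 125·(-110) − (-30)·(-50) = -15250.
∂h/∂x = [(+0.54)·(-110) − (-0.02)·(-50)] / -15250 = +0.003961
∂h/∂y = [125·(-0.02) − (-30)·(+0.54)] / -15250 = -0.0008984
|∇h| = √(0.003961² + -0.0008984²) = 0.004062

0.00406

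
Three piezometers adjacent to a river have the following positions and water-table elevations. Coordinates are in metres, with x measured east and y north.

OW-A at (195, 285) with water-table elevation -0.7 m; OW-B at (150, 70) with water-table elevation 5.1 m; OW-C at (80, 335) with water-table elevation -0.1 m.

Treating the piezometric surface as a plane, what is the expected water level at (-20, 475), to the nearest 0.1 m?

Differences from OW-A: to OW-B (Δx, Δy, Δh) = (-45, -215, +5.8); to OW-C = (-115, 50, +0.6).
Determinant of the coordinate differences = (-45)·50 − (-115)·(-215) = -26975.
∂h/∂x = [(+5.8)·50 − (+0.6)·(-215)] / -26975 = -0.01553
∂h/∂y = [(-45)·(+0.6) − (-115)·(+5.8)] / -26975 = -0.02373
h(-20, 475) = -0.7 + (-0.01553)·(-215) + (-0.02373)·(190) = -0.7 +3.340 -4.508 = -1.868 m.

-1.9 m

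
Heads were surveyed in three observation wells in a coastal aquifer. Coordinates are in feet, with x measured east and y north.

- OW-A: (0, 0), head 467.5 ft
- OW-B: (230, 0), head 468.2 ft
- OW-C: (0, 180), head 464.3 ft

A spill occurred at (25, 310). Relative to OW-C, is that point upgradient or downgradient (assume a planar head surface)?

∂h/∂x = (468.2 − 467.5) / (230 − 0) = +0.003043
∂h/∂y = (464.3 − 467.5) / (180 − 0) = -0.01778
Head at (25, 310) = 467.5 + (+0.003043)·(25) + (-0.01778)·(310) = 462.06 ft.
That is lower than the 464.3 ft at OW-C, so the point is downgradient.

downgradient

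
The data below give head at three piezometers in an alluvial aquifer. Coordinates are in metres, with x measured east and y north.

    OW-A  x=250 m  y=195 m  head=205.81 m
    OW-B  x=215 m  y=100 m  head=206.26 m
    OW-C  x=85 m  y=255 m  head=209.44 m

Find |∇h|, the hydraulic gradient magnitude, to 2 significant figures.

0.021

Three-point gradient (reference OW-A): Δ to OW-B = (-35, -95, +0.45), Δ to OW-C = (-165, 60, +3.63).
∂h/∂x = -0.02092, ∂h/∂y = +0.002970 (det = -17775).
|∇h| = √(-0.02092² + 0.002970²) = 0.02113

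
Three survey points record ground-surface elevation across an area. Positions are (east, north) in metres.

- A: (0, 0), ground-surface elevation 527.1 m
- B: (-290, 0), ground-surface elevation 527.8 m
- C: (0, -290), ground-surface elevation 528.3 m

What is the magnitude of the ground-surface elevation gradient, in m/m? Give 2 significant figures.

∂z/∂x = (527.8 − 527.1) / (-290 − 0) = -0.002414
∂z/∂y = (528.3 − 527.1) / (-290 − 0) = -0.004138
|∇f| = √(-0.002414² + -0.004138²) = 0.004791 m/m

0.0048 m/m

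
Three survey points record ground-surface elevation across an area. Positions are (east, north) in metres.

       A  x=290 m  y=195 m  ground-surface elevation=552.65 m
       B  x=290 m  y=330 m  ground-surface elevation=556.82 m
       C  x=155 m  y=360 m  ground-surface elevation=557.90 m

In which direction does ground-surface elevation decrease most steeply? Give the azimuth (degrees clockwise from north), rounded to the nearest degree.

With z = a·x + b·y + c and A as origin, the differences give:
  0·a + 135·b = +4.17
  (-135)·a + 165·b = +5.25
Eliminate b (×165 and ×135, subtract): 18225·a = -20.700 → a = ∂z/∂x = -0.001136
Back-substitute: b = ∂z/∂y = +0.03089.
Steepest decrease is along −∇f: components (+0.001136 E, -0.03089 N).
Azimuth = atan2(+0.001136, -0.03089) = 177.9° ≈ 178°.

178°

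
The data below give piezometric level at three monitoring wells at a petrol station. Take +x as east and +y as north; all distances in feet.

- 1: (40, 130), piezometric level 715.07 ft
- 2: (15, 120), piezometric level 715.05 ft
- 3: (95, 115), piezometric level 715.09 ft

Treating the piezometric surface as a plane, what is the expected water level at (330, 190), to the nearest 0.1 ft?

With h = a·x + b·y + c and 1 as origin, the differences give:
  (-25)·a + (-10)·b = -0.02
  55·a + (-15)·b = +0.02
Eliminate b (×(-15) and ×(-10), subtract): 925·a = 0.500 → a = ∂h/∂x = +0.0005405
Back-substitute: b = ∂h/∂y = +0.0006486.
h(330, 190) = 715.07 + (+0.0005405)·(290) + (+0.0006486)·(60) = 715.07 +0.157 +0.039 = 715.266 ft.

715.3 ft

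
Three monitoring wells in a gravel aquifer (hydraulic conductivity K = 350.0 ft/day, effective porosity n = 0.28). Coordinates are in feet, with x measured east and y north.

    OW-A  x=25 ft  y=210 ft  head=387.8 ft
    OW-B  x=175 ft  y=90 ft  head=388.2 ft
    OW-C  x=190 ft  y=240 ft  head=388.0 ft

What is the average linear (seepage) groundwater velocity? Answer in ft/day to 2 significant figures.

Taking OW-A as reference: OW-B−OW-A = (150, -120, +0.4); OW-C−OW-A = (165, 30, +0.2).
Solve a·Δx + b·Δy = Δh: det = 150·30 − 165·(-120) = 24300.
∂h/∂x = [(+0.4)·30 − (+0.2)·(-120)] / 24300 = +0.001481
∂h/∂y = [150·(+0.2) − 165·(+0.4)] / 24300 = -0.001481
|∇h| = √(0.001481² + -0.001481²) = 0.002094
Seepage velocity v = K·i/n = 350.0 × 0.002094 / 0.28 = 2.617 ft/day.

2.6 ft/day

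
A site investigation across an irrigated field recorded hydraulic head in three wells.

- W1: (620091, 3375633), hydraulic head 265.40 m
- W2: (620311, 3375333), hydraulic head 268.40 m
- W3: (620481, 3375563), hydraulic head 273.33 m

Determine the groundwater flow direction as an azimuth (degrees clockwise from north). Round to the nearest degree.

255°

With h = a·x + b·y + c and W1 as origin, the differences give:
  220·a + (-300)·b = +3.00
  390·a + (-70)·b = +7.93
Eliminate b (×(-70) and ×(-300), subtract): 101600·a = 2169.000 → a = ∂h/∂x = +0.02135
Back-substitute: b = ∂h/∂y = +0.005656.
Flow direction (−∇h) has components (-0.02135 E, -0.005656 N).
Azimuth = atan2(E, N) = atan2(-0.02135, -0.005656) = 255.2° ≈ 255°.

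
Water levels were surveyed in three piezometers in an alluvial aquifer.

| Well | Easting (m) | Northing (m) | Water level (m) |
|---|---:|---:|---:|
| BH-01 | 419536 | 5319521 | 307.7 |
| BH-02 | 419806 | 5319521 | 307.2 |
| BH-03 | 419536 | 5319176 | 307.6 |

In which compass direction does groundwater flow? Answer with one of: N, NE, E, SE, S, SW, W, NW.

E

∂h/∂x = (307.2 − 307.7) / (419806 − 419536) = -0.001852
∂h/∂y = (307.6 − 307.7) / (5319176 − 5319521) = +0.0002899
Flow = −∇h = (+0.001852 east, -0.0002899 north), which points east.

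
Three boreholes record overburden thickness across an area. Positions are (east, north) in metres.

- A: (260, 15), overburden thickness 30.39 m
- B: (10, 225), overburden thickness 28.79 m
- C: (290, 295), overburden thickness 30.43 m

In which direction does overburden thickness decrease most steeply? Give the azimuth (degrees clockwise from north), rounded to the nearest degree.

275°

Differences from A: to B (Δx, Δy, Δh) = (-250, 210, -1.60); to C = (30, 280, +0.04).
Solve a·Δx + b·Δy = Δd: det = (-250)·280 − 30·210 = -76300.
∂d/∂x = [(-1.60)·280 − (+0.04)·210] / -76300 = +0.005982
∂d/∂y = [(-250)·(+0.04) − 30·(-1.60)] / -76300 = -0.0004980
Steepest decrease is along −∇f: components (-0.005982 E, +0.0004980 N).
Azimuth = atan2(-0.005982, +0.0004980) = 274.8° ≈ 275°.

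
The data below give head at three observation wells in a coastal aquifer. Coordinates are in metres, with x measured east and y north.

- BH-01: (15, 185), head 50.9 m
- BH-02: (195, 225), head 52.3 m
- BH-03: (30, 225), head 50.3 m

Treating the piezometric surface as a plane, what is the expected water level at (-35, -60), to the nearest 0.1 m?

With h = a·x + b·y + c and BH-01 as origin, the differences give:
  180·a + 40·b = +1.4
  15·a + 40·b = -0.6
Eliminate b (×40 and ×40, subtract): 6600·a = 80.00 → a = ∂h/∂x = +0.01212
Back-substitute: b = ∂h/∂y = -0.01955.
h(-35, -60) = 50.9 + (+0.01212)·(-50) + (-0.01955)·(-245) = 50.9 -0.606 +4.789 = 55.083 m.

55.1 m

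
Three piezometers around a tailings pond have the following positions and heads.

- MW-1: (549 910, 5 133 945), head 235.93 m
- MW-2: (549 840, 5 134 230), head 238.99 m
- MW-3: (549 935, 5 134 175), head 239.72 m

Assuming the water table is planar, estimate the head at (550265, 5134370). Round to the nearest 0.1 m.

247.9 m

Taking MW-1 as reference: MW-2−MW-1 = (-70, 285, +3.06); MW-3−MW-1 = (25, 230, +3.79).
Determinant of the coordinate differences = (-70)·230 − 25·285 = -23225.
∂h/∂x = [(+3.06)·230 − (+3.79)·285] / -23225 = +0.01620
∂h/∂y = [(-70)·(+3.79) − 25·(+3.06)] / -23225 = +0.01472
h(550265, 5134370) = 235.93 + (+0.01620)·(355) + (+0.01472)·(425) = 235.93 +5.753 +6.255 = 247.937 m.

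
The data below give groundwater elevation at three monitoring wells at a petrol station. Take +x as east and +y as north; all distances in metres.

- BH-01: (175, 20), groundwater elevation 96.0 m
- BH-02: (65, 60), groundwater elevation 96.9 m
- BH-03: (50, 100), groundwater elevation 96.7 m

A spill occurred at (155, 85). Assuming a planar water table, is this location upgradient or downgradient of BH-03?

downgradient

With h = a·x + b·y + c and BH-01 as origin, the differences give:
  (-110)·a + 40·b = +0.9
  (-125)·a + 80·b = +0.7
Eliminate b (×80 and ×40, subtract): -3800·a = 44.00 → a = ∂h/∂x = -0.01158
Back-substitute: b = ∂h/∂y = -0.009342.
Head at (155, 85) = 96.0 + (-0.01158)·(-20) + (-0.009342)·(65) = 95.62 m.
That is lower than the 96.7 m at BH-03, so the point is downgradient.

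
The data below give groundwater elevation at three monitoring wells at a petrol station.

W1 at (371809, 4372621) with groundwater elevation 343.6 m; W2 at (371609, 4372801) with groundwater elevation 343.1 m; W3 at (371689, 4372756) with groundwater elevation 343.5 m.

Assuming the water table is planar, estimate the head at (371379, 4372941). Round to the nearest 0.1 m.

Taking W1 as reference: W2−W1 = (-200, 180, -0.5); W3−W1 = (-120, 135, -0.1).
Determinant of the coordinate differences = (-200)·135 − (-120)·180 = -5400.
∂h/∂x = [(-0.5)·135 − (-0.1)·180] / -5400 = +0.009167
∂h/∂y = [(-200)·(-0.1) − (-120)·(-0.5)] / -5400 = +0.007407
h(371379, 4372941) = 343.6 + (+0.009167)·(-430) + (+0.007407)·(320) = 343.6 -3.942 +2.370 = 342.029 m.

342.0 m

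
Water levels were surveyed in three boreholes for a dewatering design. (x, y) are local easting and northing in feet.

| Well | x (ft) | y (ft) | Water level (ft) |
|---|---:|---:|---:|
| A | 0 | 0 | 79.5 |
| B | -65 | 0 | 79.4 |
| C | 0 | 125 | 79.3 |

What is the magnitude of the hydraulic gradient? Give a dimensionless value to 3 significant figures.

∂h/∂x = (79.4 − 79.5) / (-65 − 0) = +0.001538
∂h/∂y = (79.3 − 79.5) / (125 − 0) = -0.001600
|∇h| = √(0.001538² + -0.001600²) = 0.002219

0.00222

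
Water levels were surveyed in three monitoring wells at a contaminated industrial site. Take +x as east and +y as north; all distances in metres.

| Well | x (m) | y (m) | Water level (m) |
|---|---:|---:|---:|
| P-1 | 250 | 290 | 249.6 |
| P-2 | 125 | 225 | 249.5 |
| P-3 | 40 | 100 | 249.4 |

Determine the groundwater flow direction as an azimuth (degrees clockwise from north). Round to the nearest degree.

236°

Taking P-1 as reference: P-2−P-1 = (-125, -65, -0.1); P-3−P-1 = (-210, -190, -0.2).
Solve a·Δx + b·Δy = Δh: det = (-125)·(-190) − (-210)·(-65) = 10100.
∂h/∂x = [(-0.1)·(-190) − (-0.2)·(-65)] / 10100 = +0.0005941
∂h/∂y = [(-125)·(-0.2) − (-210)·(-0.1)] / 10100 = +0.0003960
Flow direction (−∇h) has components (-0.0005941 E, -0.0003960 N).
Azimuth = atan2(E, N) = atan2(-0.0005941, -0.0003960) = 236.3° ≈ 236°.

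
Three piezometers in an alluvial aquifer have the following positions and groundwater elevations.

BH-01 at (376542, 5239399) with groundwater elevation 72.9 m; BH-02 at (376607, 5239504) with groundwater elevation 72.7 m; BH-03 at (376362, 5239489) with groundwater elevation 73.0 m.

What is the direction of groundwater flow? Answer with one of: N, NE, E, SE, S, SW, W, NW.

Three-point gradient (reference BH-01): Δ to BH-02 = (65, 105, -0.2), Δ to BH-03 = (-180, 90, +0.1).
∂h/∂x = -0.001152, ∂h/∂y = -0.001192 (det = 24750).
Flow = −∇h = (+0.001152 east, +0.001192 north), which points northeast.

NE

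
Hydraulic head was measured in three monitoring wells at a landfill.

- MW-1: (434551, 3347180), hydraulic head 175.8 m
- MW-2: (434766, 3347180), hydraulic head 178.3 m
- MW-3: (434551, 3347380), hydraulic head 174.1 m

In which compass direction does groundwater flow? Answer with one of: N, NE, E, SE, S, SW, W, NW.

∂h/∂x = (178.3 − 175.8) / (434766 − 434551) = +0.01163
∂h/∂y = (174.1 − 175.8) / (3347380 − 3347180) = -0.008500
Flow = −∇h = (-0.01163 east, +0.008500 north), which points northwest.

NW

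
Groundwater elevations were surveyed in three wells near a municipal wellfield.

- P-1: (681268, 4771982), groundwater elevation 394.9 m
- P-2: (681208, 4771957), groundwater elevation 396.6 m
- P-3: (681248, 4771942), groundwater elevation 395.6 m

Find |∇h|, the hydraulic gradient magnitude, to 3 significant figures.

Taking P-1 as reference: P-2−P-1 = (-60, -25, +1.7); P-3−P-1 = (-20, -40, +0.7).
Determinant of the coordinate differences = (-60)·(-40) − (-20)·(-25) = 1900.
∂h/∂x = [(+1.7)·(-40) − (+0.7)·(-25)] / 1900 = -0.02658
∂h/∂y = [(-60)·(+0.7) − (-20)·(+1.7)] / 1900 = -0.004211
|∇h| = √(-0.02658² + -0.004211²) = 0.02691

0.0269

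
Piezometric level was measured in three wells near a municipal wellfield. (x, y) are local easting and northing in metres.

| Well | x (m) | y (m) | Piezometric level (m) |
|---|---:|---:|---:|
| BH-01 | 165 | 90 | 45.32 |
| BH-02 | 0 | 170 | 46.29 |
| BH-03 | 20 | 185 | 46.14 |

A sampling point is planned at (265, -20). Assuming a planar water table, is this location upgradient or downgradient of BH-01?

Taking BH-01 as reference: BH-02−BH-01 = (-165, 80, +0.97); BH-03−BH-01 = (-145, 95, +0.82).
Solve a·Δx + b·Δy = Δh: det = (-165)·95 − (-145)·80 = -4075.
∂h/∂x = [(+0.97)·95 − (+0.82)·80] / -4075 = -0.006515
∂h/∂y = [(-165)·(+0.82) − (-145)·(+0.97)] / -4075 = -0.001313
Head at (265, -20) = 45.32 + (-0.006515)·(100) + (-0.001313)·(-110) = 44.81 m.
That is lower than the 45.32 m at BH-01, so the point is downgradient.

downgradient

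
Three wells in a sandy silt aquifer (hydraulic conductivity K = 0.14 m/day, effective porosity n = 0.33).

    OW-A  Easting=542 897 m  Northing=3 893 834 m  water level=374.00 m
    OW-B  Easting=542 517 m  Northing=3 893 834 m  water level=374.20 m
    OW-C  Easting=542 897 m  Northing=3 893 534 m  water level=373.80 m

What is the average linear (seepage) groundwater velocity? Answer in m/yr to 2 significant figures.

0.13 m/yr

∂h/∂x = (374.20 − 374.00) / (542517 − 542897) = -0.0005263
∂h/∂y = (373.80 − 374.00) / (3893534 − 3893834) = +0.0006667
|∇h| = √(-0.0005263² + 0.0006667²) = 0.0008494
Seepage velocity v = K·i/n = 0.14 × 0.0008494 / 0.33 = 0.0003604 m/day = 0.1316 m/yr.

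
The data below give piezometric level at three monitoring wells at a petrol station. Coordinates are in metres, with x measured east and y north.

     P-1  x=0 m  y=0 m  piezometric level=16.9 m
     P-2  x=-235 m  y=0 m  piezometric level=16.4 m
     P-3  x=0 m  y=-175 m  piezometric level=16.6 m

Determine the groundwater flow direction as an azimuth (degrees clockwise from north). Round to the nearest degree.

∂h/∂x = (16.4 − 16.9) / (-235 − 0) = +0.002128
∂h/∂y = (16.6 − 16.9) / (-175 − 0) = +0.001714
Flow direction (−∇h) has components (-0.002128 E, -0.001714 N).
Azimuth = atan2(E, N) = atan2(-0.002128, -0.001714) = 231.1° ≈ 231°.

231°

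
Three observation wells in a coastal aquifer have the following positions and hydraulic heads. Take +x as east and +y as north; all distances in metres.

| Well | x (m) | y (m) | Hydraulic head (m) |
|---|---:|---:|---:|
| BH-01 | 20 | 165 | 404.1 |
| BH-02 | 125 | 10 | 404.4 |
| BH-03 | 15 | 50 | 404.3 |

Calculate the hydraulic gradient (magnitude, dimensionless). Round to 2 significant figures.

0.0018

Differences from BH-01: to BH-02 (Δx, Δy, Δh) = (105, -155, +0.3); to BH-03 = (-5, -115, +0.2).
Solve a·Δx + b·Δy = Δh: det = 105·(-115) − (-5)·(-155) = -12850.
∂h/∂x = [(+0.3)·(-115) − (+0.2)·(-155)] / -12850 = +0.0002724
∂h/∂y = [105·(+0.2) − (-5)·(+0.3)] / -12850 = -0.001751
|∇h| = √(0.0002724² + -0.001751²) = 0.001772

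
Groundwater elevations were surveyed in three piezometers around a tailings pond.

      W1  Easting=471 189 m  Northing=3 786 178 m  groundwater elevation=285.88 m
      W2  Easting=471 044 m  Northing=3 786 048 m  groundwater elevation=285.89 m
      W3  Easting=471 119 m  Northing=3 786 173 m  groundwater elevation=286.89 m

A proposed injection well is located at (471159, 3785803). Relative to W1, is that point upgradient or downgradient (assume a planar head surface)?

downgradient

Taking W1 as reference: W2−W1 = (-145, -130, +0.01); W3−W1 = (-70, -5, +1.01).
Solve a·Δx + b·Δy = Δh: det = (-145)·(-5) − (-70)·(-130) = -8375.
∂h/∂x = [(+0.01)·(-5) − (+1.01)·(-130)] / -8375 = -0.01567
∂h/∂y = [(-145)·(+1.01) − (-70)·(+0.01)] / -8375 = +0.01740
Head at (471159, 3785803) = 285.88 + (-0.01567)·(-30) + (+0.01740)·(-375) = 279.82 m.
That is lower than the 285.88 m at W1, so the point is downgradient.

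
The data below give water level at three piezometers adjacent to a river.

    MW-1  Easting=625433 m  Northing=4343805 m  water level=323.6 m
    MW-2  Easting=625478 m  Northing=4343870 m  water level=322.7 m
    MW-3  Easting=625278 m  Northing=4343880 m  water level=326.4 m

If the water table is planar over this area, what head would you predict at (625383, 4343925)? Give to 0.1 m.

324.4 m

With h = a·x + b·y + c and MW-1 as origin, the differences give:
  45·a + 65·b = -0.9
  (-155)·a + 75·b = +2.8
Eliminate b (×75 and ×65, subtract): 13450·a = -249.50 → a = ∂h/∂x = -0.01855
Back-substitute: b = ∂h/∂y = -0.001004.
h(625383, 4343925) = 323.6 + (-0.01855)·(-50) + (-0.001004)·(120) = 323.6 +0.928 -0.120 = 324.407 m.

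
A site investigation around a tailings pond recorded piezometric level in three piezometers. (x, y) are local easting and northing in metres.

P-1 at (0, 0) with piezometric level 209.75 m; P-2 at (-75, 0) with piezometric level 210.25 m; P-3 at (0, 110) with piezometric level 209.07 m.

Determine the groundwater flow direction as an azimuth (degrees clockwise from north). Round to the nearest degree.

∂h/∂x = (210.25 − 209.75) / (-75 − 0) = -0.006667
∂h/∂y = (209.07 − 209.75) / (110 − 0) = -0.006182
Flow direction (−∇h) has components (+0.006667 E, +0.006182 N).
Azimuth = atan2(E, N) = atan2(+0.006667, +0.006182) = 47.2° ≈ 047°.

047°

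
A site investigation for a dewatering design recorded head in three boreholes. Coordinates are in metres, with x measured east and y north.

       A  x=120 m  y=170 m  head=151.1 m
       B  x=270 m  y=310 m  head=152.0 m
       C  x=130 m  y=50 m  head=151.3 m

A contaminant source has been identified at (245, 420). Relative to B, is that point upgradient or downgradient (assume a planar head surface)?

Taking A as reference: B−A = (150, 140, +0.9); C−A = (10, -120, +0.2).
Solve a·Δx + b·Δy = Δh: det = 150·(-120) − 10·140 = -19400.
∂h/∂x = [(+0.9)·(-120) − (+0.2)·140] / -19400 = +0.007010
∂h/∂y = [150·(+0.2) − 10·(+0.9)] / -19400 = -0.001082
Head at (245, 420) = 151.1 + (+0.007010)·(125) + (-0.001082)·(250) = 151.71 m.
That is lower than the 152.0 m at B, so the point is downgradient.

downgradient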